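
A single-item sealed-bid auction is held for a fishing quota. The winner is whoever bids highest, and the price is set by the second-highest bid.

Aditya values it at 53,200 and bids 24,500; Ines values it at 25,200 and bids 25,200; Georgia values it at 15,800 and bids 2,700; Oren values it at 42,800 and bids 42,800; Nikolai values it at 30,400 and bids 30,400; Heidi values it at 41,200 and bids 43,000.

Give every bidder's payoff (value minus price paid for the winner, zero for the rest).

Payoffs: Aditya 0, Ines 0, Georgia 0, Oren 0, Nikolai 0, Heidi -1,600.

Ranking the bids: Heidi 43,000 > Oren 42,800 > Nikolai 30,400 > Ines 25,200 > Aditya 24,500 > Georgia 2,700.
Heidi has the top bid and wins; the price is the second-highest bid, 42,800.
Heidi's payoff = 41,200 − 42,800 = -1,600. All other bidders lose, so their payoff is 0.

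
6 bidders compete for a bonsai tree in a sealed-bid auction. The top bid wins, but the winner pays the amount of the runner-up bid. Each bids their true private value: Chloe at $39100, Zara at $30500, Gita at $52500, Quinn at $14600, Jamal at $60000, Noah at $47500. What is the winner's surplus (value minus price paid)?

Sorted high to low: Jamal $60000, then Gita $52500, then Noah $47500, then Chloe $39100, then Zara $30500, then Quinn $14600.
Jamal wins with the top bid and pays the second-highest, $52500.
Surplus = $60000 − $52500 = $7500.

Winner's surplus: $7500.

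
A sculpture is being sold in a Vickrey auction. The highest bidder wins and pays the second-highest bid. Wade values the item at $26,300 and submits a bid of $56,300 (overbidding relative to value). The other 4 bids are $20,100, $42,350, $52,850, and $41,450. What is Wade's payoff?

Highest competing bid: $52,850.
Wade's bid $56,300 is the highest overall, so Wade wins and pays the second-highest bid, $52,850.
Payoff = value − price = $26,300 − $52,850 = -$26,550.

-$26,550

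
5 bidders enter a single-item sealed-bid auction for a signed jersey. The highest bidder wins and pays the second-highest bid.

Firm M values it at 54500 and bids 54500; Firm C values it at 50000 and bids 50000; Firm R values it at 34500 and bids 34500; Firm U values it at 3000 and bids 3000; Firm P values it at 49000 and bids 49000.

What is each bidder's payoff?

Payoffs: Firm M 4500, Firm C 0, Firm R 0, Firm U 0, Firm P 0.

Sorted high to low: Firm M 54500, then Firm C 50000, then Firm P 49000, then Firm R 34500, then Firm U 3000.
Firm M has the top bid and wins; the price is the second-highest bid, 50000.
Firm M's payoff = 54500 − 50000 = 4500. All other bidders lose, so their payoff is 0.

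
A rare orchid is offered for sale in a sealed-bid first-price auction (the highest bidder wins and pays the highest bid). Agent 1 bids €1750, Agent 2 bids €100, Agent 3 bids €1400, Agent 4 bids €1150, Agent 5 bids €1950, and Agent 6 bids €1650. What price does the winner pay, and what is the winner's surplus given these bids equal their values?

Price €1950; surplus €0.

Ordered from highest: Agent 5 €1950 > Agent 1 €1750 > Agent 6 €1650 > Agent 3 €1400 > Agent 4 €1150 > Agent 2 €100.
Agent 5 is the highest bidder, so Agent 5 wins.
Under the first-price rule, the price is the highest bid: €1950.
Surplus = €1950 − €1950 = €0.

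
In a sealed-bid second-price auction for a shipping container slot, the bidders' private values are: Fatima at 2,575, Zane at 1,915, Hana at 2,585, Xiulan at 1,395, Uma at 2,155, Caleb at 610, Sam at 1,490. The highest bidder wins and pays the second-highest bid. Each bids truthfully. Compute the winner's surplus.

10

Bids in descending order: Hana 2,585; Fatima 2,575; Uma 2,155; Zane 1,915; Sam 1,490; Xiulan 1,395; Caleb 610.
Hana wins with the top bid and pays the second-highest, 2,575.
Surplus = 2,585 − 2,575 = 10.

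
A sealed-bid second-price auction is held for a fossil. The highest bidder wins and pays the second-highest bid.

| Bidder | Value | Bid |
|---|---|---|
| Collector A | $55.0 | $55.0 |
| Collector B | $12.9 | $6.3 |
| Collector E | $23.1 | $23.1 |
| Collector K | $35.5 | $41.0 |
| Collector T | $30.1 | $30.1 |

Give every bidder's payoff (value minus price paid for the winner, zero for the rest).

Sorted high to low: Collector A $55.0, then Collector K $41.0, then Collector T $30.1, then Collector E $23.1, then Collector B $6.3.
Collector A has the top bid and wins; the price is the second-highest bid, $41.0.
Collector A's payoff = $55.0 − $41.0 = $14.0. All other bidders lose, so their payoff is 0.

Payoffs: Collector A $14.0, Collector B $0.0, Collector E $0.0, Collector K $0.0, Collector T $0.0.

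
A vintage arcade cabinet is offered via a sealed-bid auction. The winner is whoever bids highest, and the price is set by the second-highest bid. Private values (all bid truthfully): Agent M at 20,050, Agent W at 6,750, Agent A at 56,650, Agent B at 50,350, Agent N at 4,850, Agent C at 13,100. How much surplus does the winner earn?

Surplus = 6,300.

Ordered from highest: Agent A 56,650, then Agent B 50,350, then Agent M 20,050, then Agent C 13,100, then Agent W 6,750, then Agent N 4,850.
Agent A wins with the top bid and pays the second-highest, 50,350.
Surplus = 56,650 − 50,350 = 6,300.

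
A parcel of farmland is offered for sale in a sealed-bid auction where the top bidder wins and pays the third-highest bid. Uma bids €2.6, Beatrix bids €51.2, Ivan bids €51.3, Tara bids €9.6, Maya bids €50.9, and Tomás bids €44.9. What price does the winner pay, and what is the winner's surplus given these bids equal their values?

Ranking the bids: Ivan €51.3, then Beatrix €51.2, then Maya €50.9, then Tomás €44.9, then Tara €9.6, then Uma €2.6.
Ivan is the highest bidder, so Ivan wins.
Under the third-price rule, the price is the third-highest bid: €50.9.
Surplus = €51.3 − €50.9 = €0.4.

The winner pays €50.9 for a surplus of €0.4.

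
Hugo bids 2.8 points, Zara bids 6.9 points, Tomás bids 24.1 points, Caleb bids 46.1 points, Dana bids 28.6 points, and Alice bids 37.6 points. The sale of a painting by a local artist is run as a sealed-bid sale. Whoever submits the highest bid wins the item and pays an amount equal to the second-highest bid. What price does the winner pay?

37.6 points

Ranking the bids: Caleb 46.1 points, then Alice 37.6 points, then Dana 28.6 points, then Tomás 24.1 points, then Zara 6.9 points, then Hugo 2.8 points.
Caleb has the highest bid, so Caleb wins.
The second-highest bid is 37.6 points, so that is what Caleb pays.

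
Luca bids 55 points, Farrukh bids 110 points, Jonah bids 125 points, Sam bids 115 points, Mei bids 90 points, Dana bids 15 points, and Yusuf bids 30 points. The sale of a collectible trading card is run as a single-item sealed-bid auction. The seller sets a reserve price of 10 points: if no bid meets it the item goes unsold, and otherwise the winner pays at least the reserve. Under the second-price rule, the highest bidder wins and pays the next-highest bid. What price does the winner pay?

The winner pays 115 points.

Sorted high to low: Jonah 125 points > Sam 115 points > Farrukh 110 points > Mei 90 points > Luca 55 points > Yusuf 30 points > Dana 15 points.
Jonah has the highest bid, so Jonah wins.
The second-highest bid is 115 points, which exceeds the reserve, so that sets the price.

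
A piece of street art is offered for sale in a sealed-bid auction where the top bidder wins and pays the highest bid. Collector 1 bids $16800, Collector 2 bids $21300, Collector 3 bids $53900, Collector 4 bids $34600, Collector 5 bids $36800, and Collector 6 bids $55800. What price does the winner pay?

Bids in descending order: Collector 6 $55800, then Collector 3 $53900, then Collector 5 $36800, then Collector 4 $34600, then Collector 2 $21300, then Collector 1 $16800.
Collector 6 is the highest bidder, so Collector 6 wins.
Under the first-price rule, the price is the highest bid: $55800.

The winner pays $55800.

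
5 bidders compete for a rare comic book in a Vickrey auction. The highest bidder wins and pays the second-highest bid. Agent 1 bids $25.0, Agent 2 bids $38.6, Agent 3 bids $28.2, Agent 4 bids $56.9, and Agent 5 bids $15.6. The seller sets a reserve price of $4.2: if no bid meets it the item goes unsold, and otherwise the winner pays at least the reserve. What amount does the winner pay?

Ordered from highest: Agent 4 $56.9, then Agent 2 $38.6, then Agent 3 $28.2, then Agent 1 $25.0, then Agent 5 $15.6.
Agent 4 has the highest bid, so Agent 4 wins.
The second-highest bid is $38.6, which exceeds the reserve, so that sets the price.

$38.6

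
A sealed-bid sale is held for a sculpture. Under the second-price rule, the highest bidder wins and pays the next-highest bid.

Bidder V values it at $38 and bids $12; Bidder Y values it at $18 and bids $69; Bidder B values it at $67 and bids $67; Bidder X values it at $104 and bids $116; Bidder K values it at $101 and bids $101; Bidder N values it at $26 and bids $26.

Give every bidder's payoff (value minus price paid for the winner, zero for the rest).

Payoffs: Bidder V $0, Bidder Y $0, Bidder B $0, Bidder X $3, Bidder K $0, Bidder N $0.

Sorted high to low: Bidder X $116, then Bidder K $101, then Bidder Y $69, then Bidder B $67, then Bidder N $26, then Bidder V $12.
Bidder X has the top bid and wins; the price is the second-highest bid, $101.
Bidder X's payoff = $104 − $101 = $3. All other bidders lose, so their payoff is 0.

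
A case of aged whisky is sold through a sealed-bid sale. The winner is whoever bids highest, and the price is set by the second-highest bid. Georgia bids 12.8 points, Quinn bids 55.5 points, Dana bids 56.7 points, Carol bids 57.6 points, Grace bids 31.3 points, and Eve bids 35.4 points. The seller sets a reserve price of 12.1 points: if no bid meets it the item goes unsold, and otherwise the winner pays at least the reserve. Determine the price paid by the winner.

Ranking the bids: Carol 57.6 points > Dana 56.7 points > Quinn 55.5 points > Eve 35.4 points > Grace 31.3 points > Georgia 12.8 points.
Carol has the highest bid, so Carol wins.
The second-highest bid is 56.7 points, which exceeds the reserve, so that sets the price.

56.7 points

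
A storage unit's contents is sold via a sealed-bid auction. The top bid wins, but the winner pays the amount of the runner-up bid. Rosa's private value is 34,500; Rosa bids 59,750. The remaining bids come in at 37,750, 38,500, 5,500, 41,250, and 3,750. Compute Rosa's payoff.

Highest competing bid: 41,250.
Rosa's bid 59,750 is the highest overall, so Rosa wins and pays the second-highest bid, 41,250.
Payoff = value − price = 34,500 − 41,250 = -6,750.

-6,750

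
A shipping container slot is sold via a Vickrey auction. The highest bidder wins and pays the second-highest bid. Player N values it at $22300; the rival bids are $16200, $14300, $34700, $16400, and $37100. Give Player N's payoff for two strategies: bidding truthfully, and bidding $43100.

(a) $0  (b) -$14800

The highest competing bid is $37100.
Bidding truthfully at $22300: the top bid is $37100 (a rival), so Player N loses. Payoff = $0.
Bidding $43100: Player N has the top bid, wins, and pays the second-highest bid $37100. Payoff = $22300 − $37100 = -$14800.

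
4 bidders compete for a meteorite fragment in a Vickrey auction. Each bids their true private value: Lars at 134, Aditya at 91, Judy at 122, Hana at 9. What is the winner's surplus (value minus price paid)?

Ordered from highest: Lars 134 > Judy 122 > Aditya 91 > Hana 9.
Lars wins with the top bid and pays the second-highest, 122.
Surplus = 134 − 122 = 12.

Winner's surplus: 12.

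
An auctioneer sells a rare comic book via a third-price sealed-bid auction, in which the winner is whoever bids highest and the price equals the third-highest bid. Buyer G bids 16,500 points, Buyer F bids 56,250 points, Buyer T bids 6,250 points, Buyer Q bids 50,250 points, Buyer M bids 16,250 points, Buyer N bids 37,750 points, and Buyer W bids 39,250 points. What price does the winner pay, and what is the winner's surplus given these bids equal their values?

The winner pays 39,250 points for a surplus of 17,000 points.

Bids in descending order: Buyer F 56,250 points > Buyer Q 50,250 points > Buyer W 39,250 points > Buyer N 37,750 points > Buyer G 16,500 points > Buyer M 16,250 points > Buyer T 6,250 points.
Buyer F is the highest bidder, so Buyer F wins.
Under the third-price rule, the price is the third-highest bid: 39,250 points.
Surplus = 56,250 points − 39,250 points = 17,000 points.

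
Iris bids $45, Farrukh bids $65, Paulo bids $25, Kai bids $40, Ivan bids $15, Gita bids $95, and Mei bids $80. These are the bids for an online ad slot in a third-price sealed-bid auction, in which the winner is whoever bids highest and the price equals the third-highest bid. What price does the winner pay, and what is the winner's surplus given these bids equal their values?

Ordered from highest: Gita $95 > Mei $80 > Farrukh $65 > Iris $45 > Kai $40 > Paulo $25 > Ivan $15.
Gita is the highest bidder, so Gita wins.
Under the third-price rule, the price is the third-highest bid: $65.
Surplus = $95 − $65 = $30.

Price $65; surplus $30.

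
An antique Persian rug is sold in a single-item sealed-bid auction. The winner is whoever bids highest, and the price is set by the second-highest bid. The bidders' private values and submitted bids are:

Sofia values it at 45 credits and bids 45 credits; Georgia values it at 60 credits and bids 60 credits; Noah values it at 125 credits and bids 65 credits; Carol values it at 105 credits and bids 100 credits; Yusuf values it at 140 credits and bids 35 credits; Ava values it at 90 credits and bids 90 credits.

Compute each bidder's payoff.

Sofia 0 credits, Georgia 0 credits, Noah 0 credits, Carol 15 credits, Yusuf 0 credits, Ava 0 credits.

Sorted high to low: Carol 100 credits, then Ava 90 credits, then Noah 65 credits, then Georgia 60 credits, then Sofia 45 credits, then Yusuf 35 credits.
Carol has the top bid and wins; the price is the second-highest bid, 90 credits.
Carol's payoff = 105 credits − 90 credits = 15 credits. All other bidders lose, so their payoff is 0.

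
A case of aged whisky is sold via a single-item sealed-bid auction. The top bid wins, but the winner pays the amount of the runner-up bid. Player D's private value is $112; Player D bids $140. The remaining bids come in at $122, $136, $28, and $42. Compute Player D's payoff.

-$24

Highest competing bid: $136.
Player D's bid $140 is the highest overall, so Player D wins and pays the second-highest bid, $136.
Payoff = value − price = $112 − $136 = -$24.
Overbidding won the item at a price above value — truthful bidding would have avoided this loss.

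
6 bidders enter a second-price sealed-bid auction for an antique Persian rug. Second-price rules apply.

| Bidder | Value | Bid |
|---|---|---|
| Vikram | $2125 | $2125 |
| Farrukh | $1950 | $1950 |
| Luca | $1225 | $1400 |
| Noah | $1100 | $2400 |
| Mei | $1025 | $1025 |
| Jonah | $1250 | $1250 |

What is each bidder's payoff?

Payoffs: Vikram $0, Farrukh $0, Luca $0, Noah -$1025, Mei $0, Jonah $0.

Ranking the bids: Noah $2400, then Vikram $2125, then Farrukh $1950, then Luca $1400, then Jonah $1250, then Mei $1025.
Noah has the top bid and wins; the price is the second-highest bid, $2125.
Noah's payoff = $1100 − $2125 = -$1025. All other bidders lose, so their payoff is 0.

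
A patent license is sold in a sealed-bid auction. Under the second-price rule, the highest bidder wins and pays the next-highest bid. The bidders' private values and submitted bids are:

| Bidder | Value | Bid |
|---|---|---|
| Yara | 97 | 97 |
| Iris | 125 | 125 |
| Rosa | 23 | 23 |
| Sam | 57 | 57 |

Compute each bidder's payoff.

Payoffs: Yara 0, Iris 28, Rosa 0, Sam 0.

Ranking the bids: Iris 125, then Yara 97, then Sam 57, then Rosa 23.
Iris has the top bid and wins; the price is the second-highest bid, 97.
Iris's payoff = 125 − 97 = 28. All other bidders lose, so their payoff is 0.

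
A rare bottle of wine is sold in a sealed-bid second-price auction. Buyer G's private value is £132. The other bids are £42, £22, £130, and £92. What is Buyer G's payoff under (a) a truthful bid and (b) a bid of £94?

Truthful: £2; alternative: £0.

The highest competing bid is £130.
Bidding truthfully at £132: Buyer G has the top bid, wins, and pays the second-highest bid £130. Payoff = £132 − £130 = £2.
Bidding £94: the top bid is £130 (a rival), so Buyer G loses. Payoff = £0.
This is the dominant-strategy logic: truthful bidding weakly beats any alternative.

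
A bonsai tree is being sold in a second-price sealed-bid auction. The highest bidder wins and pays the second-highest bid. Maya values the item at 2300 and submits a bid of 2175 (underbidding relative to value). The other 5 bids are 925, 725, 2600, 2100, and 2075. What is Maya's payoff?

Highest competing bid: 2600.
Maya's bid 2175 is not the highest, so Maya loses, pays nothing, and earns zero payoff.

Payoff = 0.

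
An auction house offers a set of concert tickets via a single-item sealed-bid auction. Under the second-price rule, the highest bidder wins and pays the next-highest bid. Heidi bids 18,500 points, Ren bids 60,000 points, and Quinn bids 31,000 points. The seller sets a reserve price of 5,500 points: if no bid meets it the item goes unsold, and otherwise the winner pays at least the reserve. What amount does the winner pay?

Bids in descending order: Ren 60,000 points > Quinn 31,000 points > Heidi 18,500 points.
Ren has the highest bid, so Ren wins.
The second-highest bid is 31,000 points, which exceeds the reserve, so that sets the price.

31,000 points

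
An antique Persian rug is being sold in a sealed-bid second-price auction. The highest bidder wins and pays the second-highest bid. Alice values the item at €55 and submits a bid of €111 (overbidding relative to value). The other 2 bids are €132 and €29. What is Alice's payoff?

€0

Highest competing bid: €132.
Alice's bid €111 is not the highest, so Alice loses, pays nothing, and earns zero payoff.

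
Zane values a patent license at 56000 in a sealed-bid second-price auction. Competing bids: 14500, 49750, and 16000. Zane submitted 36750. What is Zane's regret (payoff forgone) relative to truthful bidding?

Payoff forgone: 6250.

The highest competing bid is 49750.
Bidding truthfully at 56000: Zane has the top bid, wins, and pays the second-highest bid 49750. Payoff = 56000 − 49750 = 6250.
Bidding 36750: the top bid is 49750 (a rival), so Zane loses. Payoff = 0.
Regret = truthful payoff − actual payoff = 6250 − 0 = 6250.
Deviating from a truthful bid can only lose payoff in a second-price auction — never gain.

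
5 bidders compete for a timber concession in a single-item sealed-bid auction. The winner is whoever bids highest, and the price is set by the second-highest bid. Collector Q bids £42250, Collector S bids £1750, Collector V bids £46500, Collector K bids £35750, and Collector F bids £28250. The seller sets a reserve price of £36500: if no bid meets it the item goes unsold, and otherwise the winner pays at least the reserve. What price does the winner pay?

£42250

Bids in descending order: Collector V £46500, then Collector Q £42250, then Collector K £35750, then Collector F £28250, then Collector S £1750.
Collector V has the highest bid, so Collector V wins.
The second-highest bid is £42250, which exceeds the reserve, so that sets the price.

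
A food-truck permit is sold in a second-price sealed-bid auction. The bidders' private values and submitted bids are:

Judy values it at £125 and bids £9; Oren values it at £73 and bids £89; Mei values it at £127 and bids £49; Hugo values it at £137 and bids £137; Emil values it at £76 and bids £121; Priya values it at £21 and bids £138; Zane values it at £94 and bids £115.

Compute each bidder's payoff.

Judy £0, Oren £0, Mei £0, Hugo £0, Emil £0, Priya -£116, Zane £0.

Bids in descending order: Priya £138 > Hugo £137 > Emil £121 > Zane £115 > Oren £89 > Mei £49 > Judy £9.
Priya has the top bid and wins; the price is the second-highest bid, £137.
Priya's payoff = £21 − £137 = -£116. All other bidders lose, so their payoff is 0.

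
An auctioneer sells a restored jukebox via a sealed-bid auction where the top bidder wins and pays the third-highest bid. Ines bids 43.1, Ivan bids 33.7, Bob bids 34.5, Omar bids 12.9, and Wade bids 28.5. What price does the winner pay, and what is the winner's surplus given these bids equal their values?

Price 33.7; surplus 9.4.

Ordered from highest: Ines 43.1; Bob 34.5; Ivan 33.7; Wade 28.5; Omar 12.9.
Ines is the highest bidder, so Ines wins.
Under the third-price rule, the price is the third-highest bid: 33.7.
Surplus = 43.1 − 33.7 = 9.4.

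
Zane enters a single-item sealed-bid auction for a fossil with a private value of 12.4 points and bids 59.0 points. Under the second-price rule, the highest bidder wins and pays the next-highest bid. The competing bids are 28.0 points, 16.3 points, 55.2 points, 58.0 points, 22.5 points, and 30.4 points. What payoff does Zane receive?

Zane's payoff: -45.6 points.

Highest competing bid: 58.0 points.
Zane's bid 59.0 points is the highest overall, so Zane wins and pays the second-highest bid, 58.0 points.
Payoff = value − price = 12.4 points − 58.0 points = -45.6 points.
Overbidding won the item at a price above value — truthful bidding would have avoided this loss.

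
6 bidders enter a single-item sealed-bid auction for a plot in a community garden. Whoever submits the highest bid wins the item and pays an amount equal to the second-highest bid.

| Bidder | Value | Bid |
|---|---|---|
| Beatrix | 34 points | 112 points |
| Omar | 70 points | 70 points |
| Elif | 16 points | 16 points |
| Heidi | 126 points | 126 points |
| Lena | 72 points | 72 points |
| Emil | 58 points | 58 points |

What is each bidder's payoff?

Payoffs: Beatrix 0 points, Omar 0 points, Elif 0 points, Heidi 14 points, Lena 0 points, Emil 0 points.

Sorted high to low: Heidi 126 points, then Beatrix 112 points, then Lena 72 points, then Omar 70 points, then Emil 58 points, then Elif 16 points.
Heidi has the top bid and wins; the price is the second-highest bid, 112 points.
Heidi's payoff = 126 points − 112 points = 14 points. All other bidders lose, so their payoff is 0.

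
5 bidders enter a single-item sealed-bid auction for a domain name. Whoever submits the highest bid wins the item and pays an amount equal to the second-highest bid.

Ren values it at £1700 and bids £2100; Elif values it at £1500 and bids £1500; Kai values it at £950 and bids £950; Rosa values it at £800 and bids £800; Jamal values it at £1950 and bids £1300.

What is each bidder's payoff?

Ren £200, Elif £0, Kai £0, Rosa £0, Jamal £0.

Sorted high to low: Ren £2100 > Elif £1500 > Jamal £1300 > Kai £950 > Rosa £800.
Ren has the top bid and wins; the price is the second-highest bid, £1500.
Ren's payoff = £1700 − £1500 = £200. All other bidders lose, so their payoff is 0.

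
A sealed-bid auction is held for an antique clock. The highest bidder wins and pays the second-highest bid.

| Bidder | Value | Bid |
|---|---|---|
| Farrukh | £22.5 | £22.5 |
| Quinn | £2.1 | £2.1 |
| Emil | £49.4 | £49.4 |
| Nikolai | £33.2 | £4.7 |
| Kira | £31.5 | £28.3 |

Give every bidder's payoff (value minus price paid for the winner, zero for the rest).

Bids in descending order: Emil £49.4 > Kira £28.3 > Farrukh £22.5 > Nikolai £4.7 > Quinn £2.1.
Emil has the top bid and wins; the price is the second-highest bid, £28.3.
Emil's payoff = £49.4 − £28.3 = £21.1. All other bidders lose, so their payoff is 0.

Farrukh £0.0, Quinn £0.0, Emil £21.1, Nikolai £0.0, Kira £0.0.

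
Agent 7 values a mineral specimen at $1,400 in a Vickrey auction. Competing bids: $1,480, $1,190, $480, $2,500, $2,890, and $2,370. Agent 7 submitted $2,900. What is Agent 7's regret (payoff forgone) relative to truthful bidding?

The highest competing bid is $2,890.
Bidding truthfully at $1,400: the top bid is $2,890 (a rival), so Agent 7 loses. Payoff = $0.
Bidding $2,900: Agent 7 has the top bid, wins, and pays the second-highest bid $2,890. Payoff = $1,400 − $2,890 = -$1,490.
Regret = truthful payoff − actual payoff = $0 − -$1,490 = $1,490.

$1,490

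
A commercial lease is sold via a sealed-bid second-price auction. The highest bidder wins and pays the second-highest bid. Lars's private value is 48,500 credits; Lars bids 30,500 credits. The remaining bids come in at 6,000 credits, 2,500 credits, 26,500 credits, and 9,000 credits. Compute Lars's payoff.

Highest competing bid: 26,500 credits.
Lars's bid 30,500 credits is the highest overall, so Lars wins and pays the second-highest bid, 26,500 credits.
Payoff = value − price = 48,500 credits − 26,500 credits = 22,000 credits.

Lars's payoff: 22,000 credits.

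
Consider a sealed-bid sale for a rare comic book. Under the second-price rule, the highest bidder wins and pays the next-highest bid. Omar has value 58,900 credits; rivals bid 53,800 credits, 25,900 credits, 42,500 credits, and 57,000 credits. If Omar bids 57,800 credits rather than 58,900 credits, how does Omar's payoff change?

0 credits

The highest competing bid is 57,000 credits.
Bidding truthfully at 58,900 credits: Omar has the top bid, wins, and pays the second-highest bid 57,000 credits. Payoff = 58,900 credits − 57,000 credits = 1,900 credits.
Bidding 57,800 credits: Omar has the top bid, wins, and pays the second-highest bid 57,000 credits. Payoff = 58,900 credits − 57,000 credits = 1,900 credits.
Change = 1,900 credits − 1,900 credits = 0 credits.
The bid only affects whether you win, not the price — here both bids land on the same side of the top rival bid, so the deviation is payoff-neutral.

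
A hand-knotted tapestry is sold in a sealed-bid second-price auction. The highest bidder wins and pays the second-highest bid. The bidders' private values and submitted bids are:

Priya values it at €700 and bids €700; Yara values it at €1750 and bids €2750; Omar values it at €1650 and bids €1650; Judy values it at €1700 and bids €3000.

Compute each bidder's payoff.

Bids in descending order: Judy €3000 > Yara €2750 > Omar €1650 > Priya €700.
Judy has the top bid and wins; the price is the second-highest bid, €2750.
Judy's payoff = €1700 − €2750 = -€1050. All other bidders lose, so their payoff is 0.

Payoffs: Priya €0, Yara €0, Omar €0, Judy -€1050.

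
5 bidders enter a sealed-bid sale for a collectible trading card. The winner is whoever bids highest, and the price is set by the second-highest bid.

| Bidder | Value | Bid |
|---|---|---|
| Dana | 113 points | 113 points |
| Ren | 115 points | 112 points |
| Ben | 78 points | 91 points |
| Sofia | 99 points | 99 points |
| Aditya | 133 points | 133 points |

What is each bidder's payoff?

Dana 0 points, Ren 0 points, Ben 0 points, Sofia 0 points, Aditya 20 points.

Sorted high to low: Aditya 133 points, then Dana 113 points, then Ren 112 points, then Sofia 99 points, then Ben 91 points.
Aditya has the top bid and wins; the price is the second-highest bid, 113 points.
Aditya's payoff = 133 points − 113 points = 20 points. All other bidders lose, so their payoff is 0.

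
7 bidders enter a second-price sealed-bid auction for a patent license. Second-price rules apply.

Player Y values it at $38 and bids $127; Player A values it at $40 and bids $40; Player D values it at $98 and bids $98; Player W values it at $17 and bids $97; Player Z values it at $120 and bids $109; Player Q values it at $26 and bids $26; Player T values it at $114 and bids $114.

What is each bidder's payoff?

Ordered from highest: Player Y $127 > Player T $114 > Player Z $109 > Player D $98 > Player W $97 > Player A $40 > Player Q $26.
Player Y has the top bid and wins; the price is the second-highest bid, $114.
Player Y's payoff = $38 − $114 = -$76. All other bidders lose, so their payoff is 0.

Payoffs: Player Y -$76, Player A $0, Player D $0, Player W $0, Player Z $0, Player Q $0, Player T $0.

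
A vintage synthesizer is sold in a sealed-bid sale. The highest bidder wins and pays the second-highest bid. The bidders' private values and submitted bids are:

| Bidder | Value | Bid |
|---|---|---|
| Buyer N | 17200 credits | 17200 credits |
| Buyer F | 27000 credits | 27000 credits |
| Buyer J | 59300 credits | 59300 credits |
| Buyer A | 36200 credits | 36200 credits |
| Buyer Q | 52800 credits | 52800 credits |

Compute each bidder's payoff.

Buyer N 0 credits, Buyer F 0 credits, Buyer J 6500 credits, Buyer A 0 credits, Buyer Q 0 credits.

Bids in descending order: Buyer J 59300 credits; Buyer Q 52800 credits; Buyer A 36200 credits; Buyer F 27000 credits; Buyer N 17200 credits.
Buyer J has the top bid and wins; the price is the second-highest bid, 52800 credits.
Buyer J's payoff = 59300 credits − 52800 credits = 6500 credits. All other bidders lose, so their payoff is 0.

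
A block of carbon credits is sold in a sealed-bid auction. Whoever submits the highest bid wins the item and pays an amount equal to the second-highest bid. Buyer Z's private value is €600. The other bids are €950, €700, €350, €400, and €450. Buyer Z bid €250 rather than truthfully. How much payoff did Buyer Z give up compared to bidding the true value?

Payoff forgone: €0.

The highest competing bid is €950.
Bidding truthfully at €600: the top bid is €950 (a rival), so Buyer Z loses. Payoff = €0.
Bidding €250: the top bid is €950 (a rival), so Buyer Z loses. Payoff = €0.
Regret = truthful payoff − actual payoff = €0 − €0 = €0.
The bid only affects whether you win, not the price — here both bids land on the same side of the top rival bid, so the deviation is payoff-neutral.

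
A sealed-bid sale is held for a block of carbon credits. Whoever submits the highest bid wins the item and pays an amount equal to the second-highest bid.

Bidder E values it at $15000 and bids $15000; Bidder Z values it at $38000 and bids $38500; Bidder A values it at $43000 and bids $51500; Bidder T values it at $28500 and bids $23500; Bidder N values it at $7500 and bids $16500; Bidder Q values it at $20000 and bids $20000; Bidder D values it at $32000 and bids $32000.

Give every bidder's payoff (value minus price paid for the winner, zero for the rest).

Payoffs: Bidder E $0, Bidder Z $0, Bidder A $4500, Bidder T $0, Bidder N $0, Bidder Q $0, Bidder D $0.

Ordered from highest: Bidder A $51500 > Bidder Z $38500 > Bidder D $32000 > Bidder T $23500 > Bidder Q $20000 > Bidder N $16500 > Bidder E $15000.
Bidder A has the top bid and wins; the price is the second-highest bid, $38500.
Bidder A's payoff = $43000 − $38500 = $4500. All other bidders lose, so their payoff is 0.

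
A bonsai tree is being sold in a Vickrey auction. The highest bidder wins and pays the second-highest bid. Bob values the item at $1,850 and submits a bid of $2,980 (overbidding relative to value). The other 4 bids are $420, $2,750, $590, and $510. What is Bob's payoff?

Highest competing bid: $2,750.
Bob's bid $2,980 is the highest overall, so Bob wins and pays the second-highest bid, $2,750.
Payoff = value − price = $1,850 − $2,750 = -$900.
Overbidding won the item at a price above value — truthful bidding would have avoided this loss.

Payoff = -$900.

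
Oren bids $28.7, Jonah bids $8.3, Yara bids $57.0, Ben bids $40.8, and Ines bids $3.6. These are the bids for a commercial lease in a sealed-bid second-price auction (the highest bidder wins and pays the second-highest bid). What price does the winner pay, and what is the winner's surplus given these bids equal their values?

Ordered from highest: Yara $57.0, then Ben $40.8, then Oren $28.7, then Jonah $8.3, then Ines $3.6.
Yara is the highest bidder, so Yara wins.
Under the second-price rule, the price is the second-highest bid: $40.8.
Surplus = $57.0 − $40.8 = $16.2.

The winner pays $40.8 for a surplus of $16.2.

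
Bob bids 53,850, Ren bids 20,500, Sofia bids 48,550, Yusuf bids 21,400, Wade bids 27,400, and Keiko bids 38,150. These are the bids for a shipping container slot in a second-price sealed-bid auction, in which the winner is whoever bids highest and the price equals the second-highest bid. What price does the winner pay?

48,550

Ordered from highest: Bob 53,850 > Sofia 48,550 > Keiko 38,150 > Wade 27,400 > Yusuf 21,400 > Ren 20,500.
Bob is the highest bidder, so Bob wins.
Under the second-price rule, the price is the second-highest bid: 48,550.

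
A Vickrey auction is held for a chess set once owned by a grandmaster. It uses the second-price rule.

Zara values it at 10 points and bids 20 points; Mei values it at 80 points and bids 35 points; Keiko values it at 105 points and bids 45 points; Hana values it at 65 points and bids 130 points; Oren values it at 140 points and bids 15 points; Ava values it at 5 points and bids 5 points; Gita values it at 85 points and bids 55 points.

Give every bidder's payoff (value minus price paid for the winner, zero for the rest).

Sorted high to low: Hana 130 points > Gita 55 points > Keiko 45 points > Mei 35 points > Zara 20 points > Oren 15 points > Ava 5 points.
Hana has the top bid and wins; the price is the second-highest bid, 55 points.
Hana's payoff = 65 points − 55 points = 10 points. All other bidders lose, so their payoff is 0.

Zara 0 points, Mei 0 points, Keiko 0 points, Hana 10 points, Oren 0 points, Ava 0 points, Gita 0 points.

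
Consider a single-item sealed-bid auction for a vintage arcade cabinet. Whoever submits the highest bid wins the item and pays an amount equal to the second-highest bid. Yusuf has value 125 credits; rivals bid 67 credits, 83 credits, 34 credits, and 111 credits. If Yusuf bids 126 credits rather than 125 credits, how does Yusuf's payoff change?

Change in payoff: 0 credits.

The highest competing bid is 111 credits.
Bidding truthfully at 125 credits: Yusuf has the top bid, wins, and pays the second-highest bid 111 credits. Payoff = 125 credits − 111 credits = 14 credits.
Bidding 126 credits: Yusuf has the top bid, wins, and pays the second-highest bid 111 credits. Payoff = 125 credits − 111 credits = 14 credits.
Change = 14 credits − 14 credits = 0 credits.
The bid only affects whether you win, not the price — here both bids land on the same side of the top rival bid, so the deviation is payoff-neutral.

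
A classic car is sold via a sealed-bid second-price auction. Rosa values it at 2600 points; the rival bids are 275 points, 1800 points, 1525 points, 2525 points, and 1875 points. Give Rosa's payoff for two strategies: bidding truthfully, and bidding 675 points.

(a) 75 points  (b) 0 points

The highest competing bid is 2525 points.
Bidding truthfully at 2600 points: Rosa has the top bid, wins, and pays the second-highest bid 2525 points. Payoff = 2600 points − 2525 points = 75 points.
Bidding 675 points: the top bid is 2525 points (a rival), so Rosa loses. Payoff = 0 points.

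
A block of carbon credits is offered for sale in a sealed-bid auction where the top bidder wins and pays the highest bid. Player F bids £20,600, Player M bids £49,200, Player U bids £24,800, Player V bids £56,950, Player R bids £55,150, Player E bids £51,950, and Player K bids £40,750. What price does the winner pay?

Sorted high to low: Player V £56,950; Player R £55,150; Player E £51,950; Player M £49,200; Player K £40,750; Player U £24,800; Player F £20,600.
Player V is the highest bidder, so Player V wins.
Under the first-price rule, the price is the highest bid: £56,950.

Price paid: £56,950.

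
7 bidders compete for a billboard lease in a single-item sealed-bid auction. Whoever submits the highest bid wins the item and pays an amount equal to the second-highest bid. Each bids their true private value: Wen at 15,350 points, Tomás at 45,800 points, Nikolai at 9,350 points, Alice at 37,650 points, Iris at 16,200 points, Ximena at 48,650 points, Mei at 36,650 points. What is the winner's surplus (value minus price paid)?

Ordered from highest: Ximena 48,650 points > Tomás 45,800 points > Alice 37,650 points > Mei 36,650 points > Iris 16,200 points > Wen 15,350 points > Nikolai 9,350 points.
Ximena wins with the top bid and pays the second-highest, 45,800 points.
Surplus = 48,650 points − 45,800 points = 2,850 points.

2,850 points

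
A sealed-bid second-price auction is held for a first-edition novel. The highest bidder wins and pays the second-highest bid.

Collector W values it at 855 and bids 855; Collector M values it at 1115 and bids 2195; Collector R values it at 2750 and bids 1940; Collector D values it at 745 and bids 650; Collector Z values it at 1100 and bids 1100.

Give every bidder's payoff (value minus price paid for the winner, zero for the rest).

Ranking the bids: Collector M 2195 > Collector R 1940 > Collector Z 1100 > Collector W 855 > Collector D 650.
Collector M has the top bid and wins; the price is the second-highest bid, 1940.
Collector M's payoff = 1115 − 1940 = -825. All other bidders lose, so their payoff is 0.

Collector W 0, Collector M -825, Collector R 0, Collector D 0, Collector Z 0.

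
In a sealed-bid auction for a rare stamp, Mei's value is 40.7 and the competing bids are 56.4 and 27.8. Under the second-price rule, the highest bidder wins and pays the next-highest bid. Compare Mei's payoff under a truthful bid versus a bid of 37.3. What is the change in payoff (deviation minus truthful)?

The highest competing bid is 56.4.
Bidding truthfully at 40.7: the top bid is 56.4 (a rival), so Mei loses. Payoff = 0.0.
Bidding 37.3: the top bid is 56.4 (a rival), so Mei loses. Payoff = 0.0.
Change = 0.0 − 0.0 = 0.0.
The bid only affects whether you win, not the price — here both bids land on the same side of the top rival bid, so the deviation is payoff-neutral.

0.0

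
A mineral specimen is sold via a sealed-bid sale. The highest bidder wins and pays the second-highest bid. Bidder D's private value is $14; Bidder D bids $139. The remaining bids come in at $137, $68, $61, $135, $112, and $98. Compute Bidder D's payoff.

Highest competing bid: $137.
Bidder D's bid $139 is the highest overall, so Bidder D wins and pays the second-highest bid, $137.
Payoff = value − price = $14 − $137 = -$123.

Payoff = -$123.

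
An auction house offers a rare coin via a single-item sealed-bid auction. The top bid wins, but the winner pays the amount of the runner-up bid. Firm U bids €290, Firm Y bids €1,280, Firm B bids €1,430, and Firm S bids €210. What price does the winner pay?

The winner pays €1,280.

Bids in descending order: Firm B €1,430, then Firm Y €1,280, then Firm U €290, then Firm S €210.
Firm B has the highest bid, so Firm B wins.
The second-highest bid is €1,280, so that is what Firm B pays.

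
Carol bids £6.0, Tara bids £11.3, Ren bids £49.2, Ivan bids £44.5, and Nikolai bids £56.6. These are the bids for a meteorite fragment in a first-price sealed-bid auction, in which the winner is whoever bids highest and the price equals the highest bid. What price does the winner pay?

Ranking the bids: Nikolai £56.6; Ren £49.2; Ivan £44.5; Tara £11.3; Carol £6.0.
Nikolai is the highest bidder, so Nikolai wins.
Under the first-price rule, the price is the highest bid: £56.6.

The winner pays £56.6.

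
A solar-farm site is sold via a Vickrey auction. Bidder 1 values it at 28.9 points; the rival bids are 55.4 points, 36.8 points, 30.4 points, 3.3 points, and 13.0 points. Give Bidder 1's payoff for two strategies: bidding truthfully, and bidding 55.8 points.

(a) 0.0 points  (b) -26.5 points

The highest competing bid is 55.4 points.
Bidding truthfully at 28.9 points: the top bid is 55.4 points (a rival), so Bidder 1 loses. Payoff = 0.0 points.
Bidding 55.8 points: Bidder 1 has the top bid, wins, and pays the second-highest bid 55.4 points. Payoff = 28.9 points − 55.4 points = -26.5 points.
Deviating from a truthful bid can only lose payoff in a second-price auction — never gain.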